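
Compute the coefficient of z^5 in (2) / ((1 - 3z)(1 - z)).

728

Partial fractions give a closed form: a_n = (3)·3^n + (-1)·1^n.
At n = 5: a_5 = 728.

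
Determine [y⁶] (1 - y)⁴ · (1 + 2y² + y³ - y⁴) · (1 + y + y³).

-17

(1 - y)⁴ has coefficients 1,-4,6,-4,1 for degrees 0…4.
(1 + 2y² + y³ - y⁴) has coefficients 1,0,2,1,-1,0,0 for degrees 0…6.
Finally multiplying by (1 + y + y³), the product of all factors after the first has coefficients 1,1,2,4,0,1,1 for degrees 0…6.
[y⁶] = 1·1 − 4·1 + 6·0 − 4·4 + 1·2 = -17.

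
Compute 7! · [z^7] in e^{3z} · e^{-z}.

128

The EGF product rule gives c_7 = Σ_{k_1+k_2=7} C(7; k_1,k_2) · ∏ g_i(k_i), where e^{3z} gives (3)^k; e^{-z} gives (-1)^k.
g_1(k) for k = 0…7: 1, 3, 9, 27, 81, 243, 729, 2187.
g_2(k) for k = 0…7: 1, -1, 1, -1, 1, -1, 1, -1.
c_7 = Σ_k C(7,k)·g_1(k)·g_2(7−k) = 1·1·(-1) + 7·3·1 + 21·9·(-1) + 35·27·1 + 35·81·(-1) + 21·243·1 + 7·729·(-1) + 1·2187·1 = −1 + 21 − 189 + 945 − 2835 + 5103 − 5103 + 2187 = 128.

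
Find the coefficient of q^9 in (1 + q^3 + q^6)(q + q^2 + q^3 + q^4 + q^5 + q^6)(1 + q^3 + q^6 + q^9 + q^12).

(1 + q^3 + q^6) has coefficients 1,0,0,1,0,0,1 for degrees 0…6.
(q + q^2 + q^3 + q^4 + q^5 + q^6) has coefficients 0,1,1,1,1,1,1,0,0,0 for degrees 0…9.
Finally multiplying by (1 + q^3 + q^6 + q^9 + q^12), the product of all factors after the first has coefficients 0,1,1,1,2,2,2,2,2,2 for degrees 0…9.
[q^9] = 1·2 + 1·2 + 1·1 = 5.

5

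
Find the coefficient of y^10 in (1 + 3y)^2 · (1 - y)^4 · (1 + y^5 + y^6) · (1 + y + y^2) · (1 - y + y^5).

(1 + 3y)^2 has coefficients 1,6,9 for degrees 0…2.
(1 - y)^4 has coefficients 1,-4,6,-4,1,0,0,0,0,0,0 for degrees 0…10.
Multiplying by (1 + y^5 + y^6) gives running coefficients 1,-4,6,-4,1,1,-3,2,2,-3,1 for degrees 0…10.
Multiplying by (1 + y + y^2) gives running coefficients 1,-3,3,-2,3,-2,-1,0,1,1,0 for degrees 0…10.
Finally multiplying by (1 - y + y^5), the product of all factors after the first has coefficients 1,-4,6,-5,5,-4,-2,4,-1,3,-3 for degrees 0…10.
[y^10] = 1·(-3) + 6·3 + 9·(-1) = 6.

6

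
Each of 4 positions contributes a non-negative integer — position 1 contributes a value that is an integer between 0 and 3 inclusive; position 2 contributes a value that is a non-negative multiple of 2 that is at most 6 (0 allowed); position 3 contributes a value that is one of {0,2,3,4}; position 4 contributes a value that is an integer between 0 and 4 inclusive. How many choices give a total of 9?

37

The generating function for the choices is (1 + t + t² + t³)·(1 + t² + t⁴ + t⁶)·(1 + t² + t³ + t⁴)·(1 + t + t² + t³ + t⁴); the count is [t⁹].
(1 + t + t² + t³) has coefficients 1,1,1,1 for degrees 0…3.
(1 + t² + t⁴ + t⁶) has coefficients 1,0,1,0,1,0,1,0,0,0 for degrees 0…9.
Multiplying by (1 + t² + t³ + t⁴) gives running coefficients 1,0,2,1,3,1,3,1,2,1 for degrees 0…9.
Finally multiplying by (1 + t + t² + t³ + t⁴), the product of all factors after the first has coefficients 1,1,3,4,7,7,10,9,10,8 for degrees 0…9.
[t⁹] = 1·8 + 1·10 + 1·9 + 1·10 = 37.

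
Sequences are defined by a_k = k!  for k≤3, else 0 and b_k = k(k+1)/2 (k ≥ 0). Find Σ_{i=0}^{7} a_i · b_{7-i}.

Write out a_i and b_{7-i} for i = 0,…,7 and sum the products.
Σ = 1·28 + 1·21 + 2·15 + 6·10 + 0·6 + 0·3 + 0·1 + 0·0 = 139.

139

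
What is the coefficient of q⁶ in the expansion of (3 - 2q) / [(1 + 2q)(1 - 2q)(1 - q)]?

Partial fractions give a closed form: a_n = (4/3)·(-2)^n + (2)·2^n + (-1/3)·1^n.
At n = 6: a_6 = 213.

213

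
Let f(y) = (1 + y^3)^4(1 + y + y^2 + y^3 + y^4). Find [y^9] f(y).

(1 + y^3)^4 has coefficients 1,0,0,4,0,0,6,0,0,4 for degrees 0…9.
(1 + y + y^2 + y^3 + y^4) has coefficients 1,1,1,1,1,0,0,0,0,0 for degrees 0…9.
[y^9] = 1·0 + 4·0 + 6·1 + 4·1 = 10.

10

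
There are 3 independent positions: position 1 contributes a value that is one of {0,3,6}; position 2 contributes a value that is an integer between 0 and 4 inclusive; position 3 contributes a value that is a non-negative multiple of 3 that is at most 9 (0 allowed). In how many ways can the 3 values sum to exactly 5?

The generating function for the choices is (1 + t^3 + t^6)·(1 + t + t^2 + t^3 + t^4)·(1 + t^3 + t^6 + t^9); the count is [t^5].
(1 + t^3 + t^6) has coefficients 1,0,0,1,0,0 for degrees 0…5.
(1 + t + t^2 + t^3 + t^4) has coefficients 1,1,1,1,1,0 for degrees 0…5.
Finally multiplying by (1 + t^3 + t^6 + t^9), the product of all factors after the first has coefficients 1,1,1,2,2,1 for degrees 0…5.
[t^5] = 1·1 + 1·1 = 2.

2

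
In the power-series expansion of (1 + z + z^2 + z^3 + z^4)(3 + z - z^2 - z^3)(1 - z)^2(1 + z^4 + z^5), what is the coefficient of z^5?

-2

(1 + z + z^2 + z^3 + z^4) has coefficients 1,1,1,1,1 for degrees 0…4.
(3 + z - z^2 - z^3) has coefficients 3,1,-1,-1,0,0 for degrees 0…5.
Multiplying by (1 - z)^2 gives running coefficients 3,-5,0,2,1,-1 for degrees 0…5.
Finally multiplying by (1 + z^4 + z^5), the product of all factors after the first has coefficients 3,-5,0,2,4,-3 for degrees 0…5.
[z^5] = 1·(-3) + 1·4 + 1·2 + 1·0 + 1·(-5) = -2.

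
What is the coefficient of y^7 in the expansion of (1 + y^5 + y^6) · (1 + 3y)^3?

36

(1 + y^5 + y^6) has coefficients 1,0,0,0,0,1,1 for degrees 0…6.
(1 + 3y)^3 has coefficients 1,9,27,27,0,0,0,0 for degrees 0…7.
[y^7] = 1·0 + 1·27 + 1·9 = 36.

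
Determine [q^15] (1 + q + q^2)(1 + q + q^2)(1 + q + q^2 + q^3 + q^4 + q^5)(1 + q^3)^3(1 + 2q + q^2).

74

(1 + q + q^2) has coefficients 1,1,1 for degrees 0…2.
(1 + q + q^2) has coefficients 1,1,1,0,0,0,0,0,0,0,0,0,0,0,0,0 for degrees 0…15.
Multiplying by (1 + q + q^2 + q^3 + q^4 + q^5) gives running coefficients 1,2,3,3,3,3,2,1,0,0,0,0,0,0,0,0 for degrees 0…15.
Multiplying by (1 + q^3)^3 gives running coefficients 1,2,3,6,9,12,14,16,18,16,14,12,9,6,3,2 for degrees 0…15.
Finally multiplying by (1 + 2q + q^2), the product of all factors after the first has coefficients 1,4,8,14,24,36,47,56,64,68,64,56,47,36,24,14 for degrees 0…15.
[q^15] = 1·14 + 1·24 + 1·36 = 74.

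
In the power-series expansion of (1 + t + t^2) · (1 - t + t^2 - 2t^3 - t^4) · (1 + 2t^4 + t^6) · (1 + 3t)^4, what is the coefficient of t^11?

(1 + t + t^2) has coefficients 1,1,1 for degrees 0…2.
(1 - t + t^2 - 2t^3 - t^4) has coefficients 1,-1,1,-2,-1,0,0,0,0,0,0,0 for degrees 0…11.
Multiplying by (1 + 2t^4 + t^6) gives running coefficients 1,-1,1,-2,1,-2,3,-5,-1,-2,-1,0 for degrees 0…11.
Finally multiplying by (1 + 3t)^4, the product of all factors after the first has coefficients 1,11,43,64,4,-71,-102,-131,-34,-122,-376,-633 for degrees 0…11.
[t^11] = 1·(-633) + 1·(-376) + 1·(-122) = -1131.

-1131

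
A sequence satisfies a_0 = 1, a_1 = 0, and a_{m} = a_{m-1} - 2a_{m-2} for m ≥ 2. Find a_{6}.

The ordinary generating function has denominator 1 - x + 2x^2.
Iterating the recurrence: a_0,…,a_{6} = 1, 0, -2, -2, 2, 6, 2.

2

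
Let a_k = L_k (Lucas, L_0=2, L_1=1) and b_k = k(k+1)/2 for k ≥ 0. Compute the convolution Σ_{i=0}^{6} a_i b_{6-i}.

Write out a_i and b_{6-i} for i = 0,…,6 and sum the products.
Σ = 2·21 + 1·15 + 3·10 + 4·6 + 7·3 + 11·1 + 18·0 = 143.

143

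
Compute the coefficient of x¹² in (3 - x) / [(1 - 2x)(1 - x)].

20478

Partial fractions give a closed form: a_n = (5)·2^n + (-2)·1^n.
At n = 12: a_12 = 20478.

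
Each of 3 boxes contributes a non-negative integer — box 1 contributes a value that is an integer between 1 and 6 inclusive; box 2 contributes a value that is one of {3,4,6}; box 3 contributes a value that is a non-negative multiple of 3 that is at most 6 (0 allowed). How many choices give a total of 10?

The generating function for the choices is (q + q² + q³ + q⁴ + q⁵ + q⁶)·(q³ + q⁴ + q⁶)·(1 + q³ + q⁶); the count is [q¹⁰].
(q + q² + q³ + q⁴ + q⁵ + q⁶) has coefficients 0,1,1,1,1,1,1 for degrees 0…6.
(q³ + q⁴ + q⁶) has coefficients 0,0,0,1,1,0,1,0,0,0,0 for degrees 0…10.
Finally multiplying by (1 + q³ + q⁶), the product of all factors after the first has coefficients 0,0,0,1,1,0,2,1,0,2,1 for degrees 0…10.
[q¹⁰] = 1·2 + 1·0 + 1·1 + 1·2 + 1·0 + 1·1 = 6.

6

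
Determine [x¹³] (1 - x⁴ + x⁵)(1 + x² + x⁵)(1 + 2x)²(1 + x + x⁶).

(1 - x⁴ + x⁵) has coefficients 1,0,0,0,-1,1 for degrees 0…5.
(1 + x² + x⁵) has coefficients 1,0,1,0,0,1,0,0,0,0,0,0,0,0 for degrees 0…13.
Multiplying by (1 + 2x)² gives running coefficients 1,4,5,4,4,1,4,4,0,0,0,0,0,0 for degrees 0…13.
Finally multiplying by (1 + x + x⁶), the product of all factors after the first has coefficients 1,5,9,9,8,5,6,12,9,4,4,1,4,4 for degrees 0…13.
[x¹³] = 1·4 − 1·4 + 1·9 = 9.

9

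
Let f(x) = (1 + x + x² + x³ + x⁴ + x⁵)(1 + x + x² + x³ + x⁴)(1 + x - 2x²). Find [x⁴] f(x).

3

(1 + x + x² + x³ + x⁴ + x⁵) has coefficients 1,1,1,1,1 for degrees 0…4.
(1 + x + x² + x³ + x⁴) has coefficients 1,1,1,1,1 for degrees 0…4.
Finally multiplying by (1 + x - 2x²), the product of all factors after the first has coefficients 1,2,0,0,0 for degrees 0…4.
[x⁴] = 1·0 + 1·0 + 1·0 + 1·2 + 1·1 = 3.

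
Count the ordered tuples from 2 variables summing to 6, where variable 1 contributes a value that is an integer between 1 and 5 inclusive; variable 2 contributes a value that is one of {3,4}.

The generating function for the choices is (z + z² + z³ + z⁴ + z⁵)·(z³ + z⁴); the count is [z⁶].
(z + z² + z³ + z⁴ + z⁵) has coefficients 0,1,1,1,1,1 for degrees 0…5.
(z³ + z⁴) has coefficients 0,0,0,1,1,0,0 for degrees 0…6.
[z⁶] = 1·0 + 1·1 + 1·1 + 1·0 + 1·0 = 2.

2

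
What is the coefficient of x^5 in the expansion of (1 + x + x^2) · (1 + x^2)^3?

(1 + x + x^2) has coefficients 1,1,1 for degrees 0…2.
(1 + x^2)^3 has coefficients 1,0,3,0,3,0 for degrees 0…5.
[x^5] = 1·0 + 1·3 + 1·0 = 3.

3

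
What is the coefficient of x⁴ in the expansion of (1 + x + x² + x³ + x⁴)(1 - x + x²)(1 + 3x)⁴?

148

(1 + x + x² + x³ + x⁴) has coefficients 1,1,1,1,1 for degrees 0…4.
(1 - x + x²) has coefficients 1,-1,1,0,0 for degrees 0…4.
Finally multiplying by (1 + 3x)⁴, the product of all factors after the first has coefficients 1,11,43,66,27 for degrees 0…4.
[x⁴] = 1·27 + 1·66 + 1·43 + 1·11 + 1·1 = 148.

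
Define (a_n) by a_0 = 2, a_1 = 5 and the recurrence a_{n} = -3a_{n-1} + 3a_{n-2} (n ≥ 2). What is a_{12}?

The ordinary generating function has denominator 1 + 3z - 3z^2.
Iterating the recurrence: a_0,…,a_{12} = 2, 5, -9, 42, -153, 585, -2214, 8397, -31833, 120690, -457569, 1734777, -6577038.

-6577038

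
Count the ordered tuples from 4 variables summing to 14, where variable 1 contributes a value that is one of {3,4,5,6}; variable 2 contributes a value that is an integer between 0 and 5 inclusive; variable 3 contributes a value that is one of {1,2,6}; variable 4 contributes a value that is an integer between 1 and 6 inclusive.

The generating function for the choices is (y^3 + y^4 + y^5 + y^6)·(1 + y + y^2 + y^3 + y^4 + y^5)·(y + y^2 + y^6)·(y + y^2 + y^3 + y^4 + y^5 + y^6); the count is [y^14].
(y^3 + y^4 + y^5 + y^6) has coefficients 0,0,0,1,1,1,1 for degrees 0…6.
(1 + y + y^2 + y^3 + y^4 + y^5) has coefficients 1,1,1,1,1,1,0,0,0,0,0,0,0,0,0 for degrees 0…14.
Multiplying by (y + y^2 + y^6) gives running coefficients 0,1,2,2,2,2,3,2,1,1,1,1,0,0,0 for degrees 0…14.
Finally multiplying by (y + y^2 + y^3 + y^4 + y^5 + y^6), the product of all factors after the first has coefficients 0,0,1,3,5,7,9,12,13,12,11,10,9,6,4 for degrees 0…14.
[y^14] = 1·10 + 1·11 + 1·12 + 1·13 = 46.

46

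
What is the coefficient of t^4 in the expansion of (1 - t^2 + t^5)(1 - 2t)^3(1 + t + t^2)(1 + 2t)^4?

(1 - t^2 + t^5) has coefficients 1,0,-1,0,0 for degrees 0…4.
(1 - 2t)^3 has coefficients 1,-6,12,-8,0 for degrees 0…4.
Multiplying by (1 + t + t^2) gives running coefficients 1,-5,7,-2,4 for degrees 0…4.
Finally multiplying by (1 + 2t)^4, the product of all factors after the first has coefficients 1,3,-9,-34,12 for degrees 0…4.
[t^4] = 1·12 − 1·(-9) = 21.

21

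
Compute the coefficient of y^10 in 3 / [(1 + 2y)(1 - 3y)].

107517

Partial fractions give a closed form: a_n = (6/5)·(-2)^n + (9/5)·3^n.
At n = 10: a_10 = 107517.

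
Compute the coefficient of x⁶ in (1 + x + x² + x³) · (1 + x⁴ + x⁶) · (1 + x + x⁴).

(1 + x + x² + x³) has coefficients 1,1,1,1 for degrees 0…3.
(1 + x⁴ + x⁶) has coefficients 1,0,0,0,1,0,1 for degrees 0…6.
Finally multiplying by (1 + x + x⁴), the product of all factors after the first has coefficients 1,1,0,0,2,1,1 for degrees 0…6.
[x⁶] = 1·1 + 1·1 + 1·2 + 1·0 = 4.

4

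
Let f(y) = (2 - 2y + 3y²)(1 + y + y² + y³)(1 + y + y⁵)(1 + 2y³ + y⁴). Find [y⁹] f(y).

13

(2 - 2y + 3y²) has coefficients 2,-2,3 for degrees 0…2.
(1 + y + y² + y³) has coefficients 1,1,1,1,0,0,0,0,0,0 for degrees 0…9.
Multiplying by (1 + y + y⁵) gives running coefficients 1,2,2,2,1,1,1,1,1,0 for degrees 0…9.
Finally multiplying by (1 + 2y³ + y⁴), the product of all factors after the first has coefficients 1,2,2,4,6,7,7,5,4,3 for degrees 0…9.
[y⁹] = 2·3 − 2·4 + 3·5 = 13.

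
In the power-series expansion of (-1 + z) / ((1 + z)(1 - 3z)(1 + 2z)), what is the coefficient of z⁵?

-35

Partial fractions give a closed form: a_n = (1/2)·(-1)^n + (-3/10)·3^n + (-6/5)·(-2)^n.
At n = 5: a_5 = -35.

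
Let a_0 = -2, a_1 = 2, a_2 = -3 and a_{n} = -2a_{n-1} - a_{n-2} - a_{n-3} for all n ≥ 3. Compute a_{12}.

The ordinary generating function has denominator 1 + 2x + x^2 + x^3.
Iterating the recurrence: a_0,…,a_{12} = -2, 2, -3, 6, -11, 19, -33, 58, -102, 179, -314, 551, -967.

-967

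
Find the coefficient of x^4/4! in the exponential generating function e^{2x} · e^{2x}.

The EGF product rule gives c_4 = Σ_{k_1+k_2=4} C(4; k_1,k_2) · ∏ g_i(k_i), where e^{2x} gives (2)^k; e^{2x} gives (2)^k.
g_1(k) for k = 0…4: 1, 2, 4, 8, 16.
g_2(k) for k = 0…4: 1, 2, 4, 8, 16.
c_4 = Σ_k C(4,k)·g_1(k)·g_2(4−k) = 1·1·16 + 4·2·8 + 6·4·4 + 4·8·2 + 1·16·1 = 16 + 64 + 96 + 64 + 16 = 256.

256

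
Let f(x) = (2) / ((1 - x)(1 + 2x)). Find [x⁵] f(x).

-42

Partial fractions give a closed form: a_n = (2/3)·1^n + (4/3)·(-2)^n.
At n = 5: a_5 = -42.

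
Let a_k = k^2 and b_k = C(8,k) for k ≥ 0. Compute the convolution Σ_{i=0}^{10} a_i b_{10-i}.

The convolution is the x^10 coefficient of A(x)B(x).
Σ = 0·0 + 1·0 + 4·1 + 9·8 + 16·28 + 25·56 + 36·70 + 49·56 + 64·28 + 81·8 + 100·1 = 9728.

9728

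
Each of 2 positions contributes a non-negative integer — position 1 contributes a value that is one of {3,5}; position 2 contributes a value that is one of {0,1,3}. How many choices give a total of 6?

The generating function for the choices is (x³ + x⁵)·(1 + x + x³); the count is [x⁶].
(x³ + x⁵) has coefficients 0,0,0,1,0,1 for degrees 0…5.
(1 + x + x³) has coefficients 1,1,0,1,0,0,0 for degrees 0…6.
[x⁶] = 1·1 + 1·1 = 2.

2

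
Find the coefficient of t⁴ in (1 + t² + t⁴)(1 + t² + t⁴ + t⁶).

3

(1 + t² + t⁴) has coefficients 1,0,1,0,1 for degrees 0…4.
(1 + t² + t⁴ + t⁶) has coefficients 1,0,1,0,1 for degrees 0…4.
[t⁴] = 1·1 + 1·1 + 1·1 = 3.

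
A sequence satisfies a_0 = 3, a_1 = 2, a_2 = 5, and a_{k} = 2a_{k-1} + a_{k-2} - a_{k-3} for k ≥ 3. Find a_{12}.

13354

The ordinary generating function has denominator 1 - 2t - t^2 + t^3.
Iterating the recurrence: a_0,…,a_{12} = 3, 2, 5, 9, 21, 46, 104, 233, 524, 1177, 2645, 5943, 13354.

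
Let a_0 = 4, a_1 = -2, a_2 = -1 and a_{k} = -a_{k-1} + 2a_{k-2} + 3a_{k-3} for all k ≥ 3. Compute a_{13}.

The ordinary generating function has denominator 1 + t - 2t^2 - 3t^3.
Iterating the recurrence: a_0,…,a_{13} = 4, -2, -1, 9, -17, 32, -39, 52, -34, 21, 67, -127, 324, -377.

-377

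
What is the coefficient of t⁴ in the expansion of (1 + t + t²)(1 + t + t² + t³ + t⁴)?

3

(1 + t + t²) has coefficients 1,1,1 for degrees 0…2.
(1 + t + t² + t³ + t⁴) has coefficients 1,1,1,1,1 for degrees 0…4.
[t⁴] = 1·1 + 1·1 + 1·1 = 3.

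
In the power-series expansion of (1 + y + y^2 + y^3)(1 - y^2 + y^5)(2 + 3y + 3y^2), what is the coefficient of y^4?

-2

(1 + y + y^2 + y^3) has coefficients 1,1,1,1 for degrees 0…3.
(1 - y^2 + y^5) has coefficients 1,0,-1,0,0 for degrees 0…4.
Finally multiplying by (2 + 3y + 3y^2), the product of all factors after the first has coefficients 2,3,1,-3,-3 for degrees 0…4.
[y^4] = 1·(-3) + 1·(-3) + 1·1 + 1·3 = -2.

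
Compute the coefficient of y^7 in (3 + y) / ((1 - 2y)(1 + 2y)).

64

Partial fractions give a closed form: a_n = (7/4)·2^n + (5/4)·(-2)^n.
At n = 7: a_7 = 64.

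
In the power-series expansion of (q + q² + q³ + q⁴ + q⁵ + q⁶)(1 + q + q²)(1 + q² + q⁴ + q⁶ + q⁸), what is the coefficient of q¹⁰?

9

(q + q² + q³ + q⁴ + q⁵ + q⁶) has coefficients 0,1,1,1,1,1,1 for degrees 0…6.
(1 + q + q²) has coefficients 1,1,1,0,0,0,0,0,0,0,0 for degrees 0…10.
Finally multiplying by (1 + q² + q⁴ + q⁶ + q⁸), the product of all factors after the first has coefficients 1,1,2,1,2,1,2,1,2,1,1 for degrees 0…10.
[q¹⁰] = 1·1 + 1·2 + 1·1 + 1·2 + 1·1 + 1·2 = 9.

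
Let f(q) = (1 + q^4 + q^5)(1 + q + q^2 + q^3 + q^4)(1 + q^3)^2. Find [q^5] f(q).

4

(1 + q^4 + q^5) has coefficients 1,0,0,0,1,1 for degrees 0…5.
(1 + q + q^2 + q^3 + q^4) has coefficients 1,1,1,1,1,0 for degrees 0…5.
Finally multiplying by (1 + q^3)^2, the product of all factors after the first has coefficients 1,1,1,3,3,2 for degrees 0…5.
[q^5] = 1·2 + 1·1 + 1·1 = 4.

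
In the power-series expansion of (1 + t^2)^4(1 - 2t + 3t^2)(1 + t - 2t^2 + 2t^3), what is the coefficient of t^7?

(1 + t^2)^4 has coefficients 1,0,4,0,6,0,4,0 for degrees 0…7.
(1 - 2t + 3t^2) has coefficients 1,-2,3,0,0,0,0,0 for degrees 0…7.
Finally multiplying by (1 + t - 2t^2 + 2t^3), the product of all factors after the first has coefficients 1,-1,-1,9,-10,6,0,0 for degrees 0…7.
[t^7] = 1·0 + 4·6 + 6·9 + 4·(-1) = 74.

74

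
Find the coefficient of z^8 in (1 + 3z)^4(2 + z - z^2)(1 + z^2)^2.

(1 + 3z)^4 has coefficients 1,12,54,108,81 for degrees 0…4.
(2 + z - z^2) has coefficients 2,1,-1,0,0,0,0,0,0 for degrees 0…8.
Finally multiplying by (1 + z^2)^2, the product of all factors after the first has coefficients 2,1,3,2,0,1,-1,0,0 for degrees 0…8.
[z^8] = 1·0 + 12·0 + 54·(-1) + 108·1 + 81·0 = 54.

54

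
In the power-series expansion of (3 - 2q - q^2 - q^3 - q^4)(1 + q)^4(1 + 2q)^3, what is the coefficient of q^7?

(3 - 2q - q^2 - q^3 - q^4) has coefficients 3,-2,-1,-1,-1 for degrees 0…4.
(1 + q)^4 has coefficients 1,4,6,4,1,0,0,0 for degrees 0…7.
Finally multiplying by (1 + 2q)^3, the product of all factors after the first has coefficients 1,10,42,96,129,102,44,8 for degrees 0…7.
[q^7] = 3·8 − 2·44 − 1·102 − 1·129 − 1·96 = -391.

-391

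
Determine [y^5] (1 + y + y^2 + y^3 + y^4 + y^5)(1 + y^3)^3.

(1 + y + y^2 + y^3 + y^4 + y^5) has coefficients 1,1,1,1,1,1 for degrees 0…5.
(1 + y^3)^3 has coefficients 1,0,0,3,0,0 for degrees 0…5.
[y^5] = 1·0 + 1·0 + 1·3 + 1·0 + 1·0 + 1·1 = 4.

4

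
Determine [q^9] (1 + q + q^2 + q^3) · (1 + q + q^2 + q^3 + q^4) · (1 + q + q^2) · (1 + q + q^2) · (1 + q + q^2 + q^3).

85

(1 + q + q^2 + q^3) has coefficients 1,1,1,1 for degrees 0…3.
(1 + q + q^2 + q^3 + q^4) has coefficients 1,1,1,1,1,0,0,0,0,0 for degrees 0…9.
Multiplying by (1 + q + q^2) gives running coefficients 1,2,3,3,3,2,1,0,0,0 for degrees 0…9.
Multiplying by (1 + q + q^2) gives running coefficients 1,3,6,8,9,8,6,3,1,0 for degrees 0…9.
Finally multiplying by (1 + q + q^2 + q^3), the product of all factors after the first has coefficients 1,4,10,18,26,31,31,26,18,10 for degrees 0…9.
[q^9] = 1·10 + 1·18 + 1·26 + 1·31 = 85.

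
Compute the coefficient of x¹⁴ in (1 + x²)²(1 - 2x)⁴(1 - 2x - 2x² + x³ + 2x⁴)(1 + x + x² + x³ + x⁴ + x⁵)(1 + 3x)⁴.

(1 + x²)² has coefficients 1,0,2,0,1 for degrees 0…4.
(1 - 2x)⁴ has coefficients 1,-8,24,-32,16,0,0,0,0,0,0,0,0,0,0 for degrees 0…14.
Multiplying by (1 - 2x - 2x² + x³ + 2x⁴) gives running coefficients 1,-10,38,-63,26,40,-16,-48,32,0,0,0,0,0,0 for degrees 0…14.
Multiplying by (1 + x + x² + x³ + x⁴ + x⁵) gives running coefficients 1,-9,29,-34,-8,32,15,-23,-29,34,8,-32,-16,32,0 for degrees 0…14.
Finally multiplying by (1 + 3x)⁴, the product of all factors after the first has coefficients 1,3,-25,-64,259,503,-1356,-1733,3313,2656,-2419,-3095,1355,1730,-3288 for degrees 0…14.
[x¹⁴] = 1·(-3288) + 2·1355 + 1·(-2419) = -2997.

-2997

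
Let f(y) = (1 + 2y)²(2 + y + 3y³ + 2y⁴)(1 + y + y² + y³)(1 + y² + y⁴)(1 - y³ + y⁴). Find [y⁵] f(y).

80

(1 + 2y)² has coefficients 1,4,4 for degrees 0…2.
(2 + y + 3y³ + 2y⁴) has coefficients 2,1,0,3,2,0 for degrees 0…5.
Multiplying by (1 + y + y² + y³) gives running coefficients 2,3,3,6,6,5 for degrees 0…5.
Multiplying by (1 + y² + y⁴) gives running coefficients 2,3,5,9,11,14 for degrees 0…5.
Finally multiplying by (1 - y³ + y⁴), the product of all factors after the first has coefficients 2,3,5,7,10,12 for degrees 0…5.
[y⁵] = 1·12 + 4·10 + 4·7 = 80.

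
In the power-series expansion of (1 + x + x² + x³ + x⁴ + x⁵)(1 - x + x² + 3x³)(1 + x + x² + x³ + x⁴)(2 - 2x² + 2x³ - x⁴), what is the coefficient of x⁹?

9

(1 + x + x² + x³ + x⁴ + x⁵) has coefficients 1,1,1,1,1,1 for degrees 0…5.
(1 - x + x² + 3x³) has coefficients 1,-1,1,3,0,0,0,0,0,0 for degrees 0…9.
Multiplying by (1 + x + x² + x³ + x⁴) gives running coefficients 1,0,1,4,4,3,4,3,0,0 for degrees 0…9.
Finally multiplying by (2 - 2x² + 2x³ - x⁴), the product of all factors after the first has coefficients 2,0,0,10,5,0,7,4,-6,-1 for degrees 0…9.
[x⁹] = 1·(-1) + 1·(-6) + 1·4 + 1·7 + 1·0 + 1·5 = 9.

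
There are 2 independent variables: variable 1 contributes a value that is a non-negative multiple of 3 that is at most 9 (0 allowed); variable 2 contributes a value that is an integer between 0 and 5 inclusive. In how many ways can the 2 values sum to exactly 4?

The generating function for the choices is (1 + z^3 + z^6 + z^9)·(1 + z + z^2 + z^3 + z^4 + z^5); the count is [z^4].
(1 + z^3 + z^6 + z^9) has coefficients 1,0,0,1,0 for degrees 0…4.
(1 + z + z^2 + z^3 + z^4 + z^5) has coefficients 1,1,1,1,1 for degrees 0…4.
[z^4] = 1·1 + 1·1 = 2.

2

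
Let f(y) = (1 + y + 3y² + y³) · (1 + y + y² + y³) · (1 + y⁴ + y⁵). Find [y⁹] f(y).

(1 + y + 3y² + y³) has coefficients 1,1,3,1 for degrees 0…3.
(1 + y + y² + y³) has coefficients 1,1,1,1,0,0,0,0,0,0 for degrees 0…9.
Finally multiplying by (1 + y⁴ + y⁵), the product of all factors after the first has coefficients 1,1,1,1,1,2,2,2,1,0 for degrees 0…9.
[y⁹] = 1·0 + 1·1 + 3·2 + 1·2 = 9.

9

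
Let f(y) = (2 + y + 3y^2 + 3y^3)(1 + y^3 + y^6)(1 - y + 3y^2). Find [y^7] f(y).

5

(2 + y + 3y^2 + 3y^3) has coefficients 2,1,3,3 for degrees 0…3.
(1 + y^3 + y^6) has coefficients 1,0,0,1,0,0,1,0 for degrees 0…7.
Finally multiplying by (1 - y + 3y^2), the product of all factors after the first has coefficients 1,-1,3,1,-1,3,1,-1 for degrees 0…7.
[y^7] = 2·(-1) + 1·1 + 3·3 + 3·(-1) = 5.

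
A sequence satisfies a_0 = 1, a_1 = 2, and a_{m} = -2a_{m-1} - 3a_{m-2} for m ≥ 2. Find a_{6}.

The ordinary generating function has denominator 1 + 2t + 3t^2.
Iterating the recurrence: a_0,…,a_{6} = 1, 2, -7, 8, 5, -34, 53.

53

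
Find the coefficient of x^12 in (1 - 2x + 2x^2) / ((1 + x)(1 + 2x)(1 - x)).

Partial fractions give a closed form: a_n = (-5/2)·(-1)^n + (10/3)·(-2)^n + (1/6)·1^n.
At n = 12: a_12 = 13651.

13651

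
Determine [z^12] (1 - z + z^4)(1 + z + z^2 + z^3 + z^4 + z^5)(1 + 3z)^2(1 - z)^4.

-3

(1 - z + z^4) has coefficients 1,-1,0,0,1 for degrees 0…4.
(1 + z + z^2 + z^3 + z^4 + z^5) has coefficients 1,1,1,1,1,1,0,0,0,0,0,0,0 for degrees 0…12.
Multiplying by (1 + 3z)^2 gives running coefficients 1,7,16,16,16,16,15,9,0,0,0,0,0 for degrees 0…12.
Finally multiplying by (1 - z)^4, the product of all factors after the first has coefficients 1,3,-6,-10,21,-9,-1,-3,6,10,-21,9,0 for degrees 0…12.
[z^12] = 1·0 − 1·9 + 1·6 = -3.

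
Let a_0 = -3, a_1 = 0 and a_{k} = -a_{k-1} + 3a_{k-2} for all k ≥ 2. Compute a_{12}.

-24147

The ordinary generating function has denominator 1 + z - 3z^2.
Iterating the recurrence: a_0,…,a_{12} = -3, 0, -9, 9, -36, 63, -171, 360, -873, 1953, -4572, 10431, -24147.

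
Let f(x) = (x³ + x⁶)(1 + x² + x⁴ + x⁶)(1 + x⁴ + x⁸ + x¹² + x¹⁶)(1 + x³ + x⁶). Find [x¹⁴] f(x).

5

(x³ + x⁶) has coefficients 0,0,0,1,0,0,1 for degrees 0…6.
(1 + x² + x⁴ + x⁶) has coefficients 1,0,1,0,1,0,1,0,0,0,0,0,0,0,0 for degrees 0…14.
Multiplying by (1 + x⁴ + x⁸ + x¹² + x¹⁶) gives running coefficients 1,0,1,0,2,0,2,0,2,0,2,0,2,0,2 for degrees 0…14.
Finally multiplying by (1 + x³ + x⁶), the product of all factors after the first has coefficients 1,0,1,1,2,1,3,2,3,2,4,2,4,2,4 for degrees 0…14.
[x¹⁴] = 1·2 + 1·3 = 5.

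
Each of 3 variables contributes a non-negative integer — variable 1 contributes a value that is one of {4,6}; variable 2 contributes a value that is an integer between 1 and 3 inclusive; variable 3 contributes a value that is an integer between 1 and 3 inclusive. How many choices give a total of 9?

The generating function for the choices is (x⁴ + x⁶)·(x + x² + x³)·(x + x² + x³); the count is [x⁹].
(x⁴ + x⁶) has coefficients 0,0,0,0,1,0,1 for degrees 0…6.
(x + x² + x³) has coefficients 0,1,1,1,0,0,0,0,0,0 for degrees 0…9.
Finally multiplying by (x + x² + x³), the product of all factors after the first has coefficients 0,0,1,2,3,2,1,0,0,0 for degrees 0…9.
[x⁹] = 1·2 + 1·2 = 4.

4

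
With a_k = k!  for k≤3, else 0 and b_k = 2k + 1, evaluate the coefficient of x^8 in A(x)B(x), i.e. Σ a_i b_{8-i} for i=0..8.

124

Write out a_i and b_{8-i} for i = 0,…,8 and sum the products.
Σ = 1·17 + 1·15 + 2·13 + 6·11 + 0·9 + 0·7 + 0·5 + 0·3 + 0·1 = 124.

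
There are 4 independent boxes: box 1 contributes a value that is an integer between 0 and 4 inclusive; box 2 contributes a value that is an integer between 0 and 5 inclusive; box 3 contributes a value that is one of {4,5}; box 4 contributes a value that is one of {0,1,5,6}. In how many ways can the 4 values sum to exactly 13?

The generating function for the choices is (1 + t + t^2 + t^3 + t^4)·(1 + t + t^2 + t^3 + t^4 + t^5)·(t^4 + t^5)·(1 + t + t^5 + t^6); the count is [t^13].
(1 + t + t^2 + t^3 + t^4) has coefficients 1,1,1,1,1 for degrees 0…4.
(1 + t + t^2 + t^3 + t^4 + t^5) has coefficients 1,1,1,1,1,1,0,0,0,0,0,0,0,0 for degrees 0…13.
Multiplying by (t^4 + t^5) gives running coefficients 0,0,0,0,1,2,2,2,2,2,1,0,0,0 for degrees 0…13.
Finally multiplying by (1 + t + t^5 + t^6), the product of all factors after the first has coefficients 0,0,0,0,1,3,4,4,4,5,6,5,4,4 for degrees 0…13.
[t^13] = 1·4 + 1·4 + 1·5 + 1·6 + 1·5 = 24.

24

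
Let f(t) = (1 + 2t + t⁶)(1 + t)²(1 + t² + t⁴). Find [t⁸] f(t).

(1 + 2t + t⁶) has coefficients 1,2,0,0,0,0,1 for degrees 0…6.
(1 + t)² has coefficients 1,2,1,0,0,0,0,0,0 for degrees 0…8.
Finally multiplying by (1 + t² + t⁴), the product of all factors after the first has coefficients 1,2,2,2,2,2,1,0,0 for degrees 0…8.
[t⁸] = 1·0 + 2·0 + 1·2 = 2.

2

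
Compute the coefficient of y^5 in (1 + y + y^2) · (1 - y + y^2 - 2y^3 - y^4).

-3

(1 + y + y^2) has coefficients 1,1,1 for degrees 0…2.
(1 - y + y^2 - 2y^3 - y^4) has coefficients 1,-1,1,-2,-1,0 for degrees 0…5.
[y^5] = 1·0 + 1·(-1) + 1·(-2) = -3.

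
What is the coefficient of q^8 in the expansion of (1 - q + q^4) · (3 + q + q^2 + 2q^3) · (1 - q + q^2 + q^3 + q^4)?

1

(1 - q + q^4) has coefficients 1,-1,0,0,1 for degrees 0…4.
(3 + q + q^2 + 2q^3) has coefficients 3,1,1,2,0,0,0,0,0 for degrees 0…8.
Finally multiplying by (1 - q + q^2 + q^3 + q^4), the product of all factors after the first has coefficients 3,-2,3,5,3,4,3,2,0 for degrees 0…8.
[q^8] = 1·0 − 1·2 + 1·3 = 1.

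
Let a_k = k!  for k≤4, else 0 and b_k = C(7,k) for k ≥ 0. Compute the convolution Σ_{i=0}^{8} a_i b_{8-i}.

981

The convolution is the t^8 coefficient of A(t)B(t).
Σ = 1·0 + 1·1 + 2·7 + 6·21 + 24·35 + 0·35 + 0·21 + 0·7 + 0·1 = 981.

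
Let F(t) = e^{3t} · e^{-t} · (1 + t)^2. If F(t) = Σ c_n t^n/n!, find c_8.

5888

The EGF product rule gives c_8 = Σ_{k_1+k_2+k_3=8} C(8; k_1,k_2,k_3) · ∏ g_i(k_i), where e^{3t} gives (3)^k; e^{-t} gives (-1)^k; (1+t)^2 gives the falling factorial (2)_k.
g_1(k) for k = 0…8: 1, 3, 9, 27, 81, 243, 729, 2187, 6561.
g_2(k) for k = 0…8: 1, -1, 1, -1, 1, -1, 1, -1, 1.
g_3(k) for k = 0…8: 1, 2, 2, 0, 0, 0, 0, 0, 0.
First combine the last two factors: h(k) = Σ_j C(k,j)·g_2(j)·g_3(k−j) for k = 0…8: 1, 1, -1, -1, 5, -11, 19, -29, 41.
c_8 = Σ_k C(8,k)·g_1(k)·h(8−k) = 1·1·41 + 8·3·(-29) + 28·9·19 + 56·27·(-11) + 70·81·5 + 56·243·(-1) + 28·729·(-1) + 8·2187·1 + 1·6561·1 = 41 − 696 + 4788 − 16632 + 28350 − 13608 − 20412 + 17496 + 6561 = 5888.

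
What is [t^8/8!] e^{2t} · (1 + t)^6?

1081600

The EGF product rule gives c_8 = Σ_{k_1+k_2=8} C(8; k_1,k_2) · ∏ g_i(k_i), where e^{2t} gives (2)^k; (1+t)^6 gives the falling factorial (6)_k.
g_1(k) for k = 0…8: 1, 2, 4, 8, 16, 32, 64, 128, 256.
g_2(k) for k = 0…8: 1, 6, 30, 120, 360, 720, 720, 0, 0.
c_8 = Σ_k C(8,k)·g_1(k)·g_2(8−k) = 28·4·720 + 56·8·720 + 70·16·360 + 56·32·120 + 28·64·30 + 8·128·6 + 1·256·1 = 80640 + 322560 + 403200 + 215040 + 53760 + 6144 + 256 = 1081600.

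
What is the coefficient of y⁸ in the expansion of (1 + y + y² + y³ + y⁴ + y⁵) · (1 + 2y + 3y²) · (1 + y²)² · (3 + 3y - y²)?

88

(1 + y + y² + y³ + y⁴ + y⁵) has coefficients 1,1,1,1,1,1 for degrees 0…5.
(1 + 2y + 3y²) has coefficients 1,2,3,0,0,0,0,0,0 for degrees 0…8.
Multiplying by (1 + y²)² gives running coefficients 1,2,5,4,7,2,3,0,0 for degrees 0…8.
Finally multiplying by (3 + 3y - y²), the product of all factors after the first has coefficients 3,9,20,25,28,23,8,7,-3 for degrees 0…8.
[y⁸] = 1·(-3) + 1·7 + 1·8 + 1·23 + 1·28 + 1·25 = 88.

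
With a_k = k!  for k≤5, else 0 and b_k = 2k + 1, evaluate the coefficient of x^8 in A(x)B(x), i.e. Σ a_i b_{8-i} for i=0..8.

Write out a_i and b_{8-i} for i = 0,…,8 and sum the products.
Σ = 1·17 + 1·15 + 2·13 + 6·11 + 24·9 + 120·7 + 0·5 + 0·3 + 0·1 = 1180.

1180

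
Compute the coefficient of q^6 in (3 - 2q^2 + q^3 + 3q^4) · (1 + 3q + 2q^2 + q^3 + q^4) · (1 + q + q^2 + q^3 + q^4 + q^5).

(3 - 2q^2 + q^3 + 3q^4) has coefficients 3,0,-2,1,3 for degrees 0…4.
(1 + 3q + 2q^2 + q^3 + q^4) has coefficients 1,3,2,1,1,0,0 for degrees 0…6.
Finally multiplying by (1 + q + q^2 + q^3 + q^4 + q^5), the product of all factors after the first has coefficients 1,4,6,7,8,8,7 for degrees 0…6.
[q^6] = 3·7 − 2·8 + 1·7 + 3·6 = 30.

30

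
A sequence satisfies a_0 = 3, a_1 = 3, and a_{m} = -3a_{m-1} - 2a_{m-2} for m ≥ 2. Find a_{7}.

759

The ordinary generating function has denominator 1 + 3z + 2z^2.
Iterating the recurrence: a_0,…,a_{7} = 3, 3, -15, 39, -87, 183, -375, 759.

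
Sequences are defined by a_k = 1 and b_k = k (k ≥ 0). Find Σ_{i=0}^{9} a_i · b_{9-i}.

45

Write out a_i and b_{9-i} for i = 0,…,9 and sum the products.
Σ = 1·9 + 1·8 + 1·7 + 1·6 + 1·5 + 1·4 + 1·3 + 1·2 + 1·1 + 1·0 = 45.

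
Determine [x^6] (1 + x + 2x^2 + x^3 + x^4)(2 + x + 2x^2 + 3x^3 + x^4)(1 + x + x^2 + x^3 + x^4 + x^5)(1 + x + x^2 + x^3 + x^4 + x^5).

159

(1 + x + 2x^2 + x^3 + x^4) has coefficients 1,1,2,1,1 for degrees 0…4.
(2 + x + 2x^2 + 3x^3 + x^4) has coefficients 2,1,2,3,1,0,0 for degrees 0…6.
Multiplying by (1 + x + x^2 + x^3 + x^4 + x^5) gives running coefficients 2,3,5,8,9,9,7 for degrees 0…6.
Finally multiplying by (1 + x + x^2 + x^3 + x^4 + x^5), the product of all factors after the first has coefficients 2,5,10,18,27,36,41 for degrees 0…6.
[x^6] = 1·41 + 1·36 + 2·27 + 1·18 + 1·10 = 159.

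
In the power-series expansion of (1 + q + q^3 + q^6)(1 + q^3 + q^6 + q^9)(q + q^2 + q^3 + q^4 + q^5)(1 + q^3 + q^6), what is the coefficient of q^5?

(1 + q + q^3 + q^6) has coefficients 1,1,0,1,0,0 for degrees 0…5.
(1 + q^3 + q^6 + q^9) has coefficients 1,0,0,1,0,0 for degrees 0…5.
Multiplying by (q + q^2 + q^3 + q^4 + q^5) gives running coefficients 0,1,1,1,2,2 for degrees 0…5.
Finally multiplying by (1 + q^3 + q^6), the product of all factors after the first has coefficients 0,1,1,1,3,3 for degrees 0…5.
[q^5] = 1·3 + 1·3 + 1·1 = 7.

7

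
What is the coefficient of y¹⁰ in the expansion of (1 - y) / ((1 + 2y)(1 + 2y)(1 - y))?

The denominator gives the recurrence a_n = −3a_(n−1) + 4a_(n−3) for n ≥ 3; the numerator fixes a_0 = 1, a_1 = -4, a_2 = 12.
Iterating: 1, -4, 12, -32, 80, -192, 448, -1024, 2304, -5120, 11264, so a_10 = 11264.

11264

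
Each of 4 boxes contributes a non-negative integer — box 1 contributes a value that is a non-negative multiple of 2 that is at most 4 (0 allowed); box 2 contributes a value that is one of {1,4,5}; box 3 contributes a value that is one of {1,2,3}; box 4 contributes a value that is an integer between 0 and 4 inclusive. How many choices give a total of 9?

The generating function for the choices is (1 + x² + x⁴)·(x + x⁴ + x⁵)·(x + x² + x³)·(1 + x + x² + x³ + x⁴); the count is [x⁹].
(1 + x² + x⁴) has coefficients 1,0,1,0,1 for degrees 0…4.
(x + x⁴ + x⁵) has coefficients 0,1,0,0,1,1,0,0,0,0 for degrees 0…9.
Multiplying by (x + x² + x³) gives running coefficients 0,0,1,1,1,1,2,2,1,0 for degrees 0…9.
Finally multiplying by (1 + x + x² + x³ + x⁴), the product of all factors after the first has coefficients 0,0,1,2,3,4,6,7,7,6 for degrees 0…9.
[x⁹] = 1·6 + 1·7 + 1·4 = 17.

17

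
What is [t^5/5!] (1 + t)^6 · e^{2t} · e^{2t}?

55024

The EGF product rule gives c_5 = Σ_{k_1+k_2+k_3=5} C(5; k_1,k_2,k_3) · ∏ g_i(k_i), where (1+t)^6 gives the falling factorial (6)_k; e^{2t} gives (2)^k; e^{2t} gives (2)^k.
g_1(k) for k = 0…5: 1, 6, 30, 120, 360, 720.
g_2(k) for k = 0…5: 1, 2, 4, 8, 16, 32.
g_3(k) for k = 0…5: 1, 2, 4, 8, 16, 32.
First combine the last two factors: h(k) = Σ_j C(k,j)·g_2(j)·g_3(k−j) for k = 0…5: 1, 4, 16, 64, 256, 1024.
c_5 = Σ_k C(5,k)·g_1(k)·h(5−k) = 1·1·1024 + 5·6·256 + 10·30·64 + 10·120·16 + 5·360·4 + 1·720·1 = 1024 + 7680 + 19200 + 19200 + 7200 + 720 = 55024.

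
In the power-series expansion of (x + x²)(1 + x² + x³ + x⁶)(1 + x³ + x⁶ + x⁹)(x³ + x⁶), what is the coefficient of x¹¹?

5

(x + x²) has coefficients 0,1,1 for degrees 0…2.
(1 + x² + x³ + x⁶) has coefficients 1,0,1,1,0,0,1,0,0,0,0,0 for degrees 0…11.
Multiplying by (1 + x³ + x⁶ + x⁹) gives running coefficients 1,0,1,2,0,1,3,0,1,3,0,1 for degrees 0…11.
Finally multiplying by (x³ + x⁶), the product of all factors after the first has coefficients 0,0,0,1,0,1,3,0,2,5,0,2 for degrees 0…11.
[x¹¹] = 1·0 + 1·5 = 5.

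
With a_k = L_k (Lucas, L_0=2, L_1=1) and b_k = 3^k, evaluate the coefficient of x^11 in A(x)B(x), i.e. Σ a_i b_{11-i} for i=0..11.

Write out a_i and b_{11-i} for i = 0,…,11 and sum the products.
Σ = 2·177147 + 1·59049 + 3·19683 + 4·6561 + 7·2187 + 11·729 + 18·243 + 29·81 + 47·27 + 76·9 + 123·3 + 199·1 = 531208.

531208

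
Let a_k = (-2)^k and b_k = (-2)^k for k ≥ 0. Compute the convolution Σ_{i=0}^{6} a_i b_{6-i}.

448

The convolution is the t^6 coefficient of A(t)B(t).
Σ = 1·64 − 2·(-32) + 4·16 − 8·(-8) + 16·4 − 32·(-2) + 64·1 = 448.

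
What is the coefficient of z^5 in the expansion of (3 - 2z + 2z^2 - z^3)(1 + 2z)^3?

4

(3 - 2z + 2z^2 - z^3) has coefficients 3,-2,2,-1 for degrees 0…3.
(1 + 2z)^3 has coefficients 1,6,12,8,0,0 for degrees 0…5.
[z^5] = 3·0 − 2·0 + 2·8 − 1·12 = 4.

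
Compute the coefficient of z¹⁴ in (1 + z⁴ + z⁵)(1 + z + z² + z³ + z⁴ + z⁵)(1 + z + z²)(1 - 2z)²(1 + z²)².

(1 + z⁴ + z⁵) has coefficients 1,0,0,0,1,1 for degrees 0…5.
(1 + z + z² + z³ + z⁴ + z⁵) has coefficients 1,1,1,1,1,1,0,0,0,0,0,0,0,0,0 for degrees 0…14.
Multiplying by (1 + z + z²) gives running coefficients 1,2,3,3,3,3,2,1,0,0,0,0,0,0,0 for degrees 0…14.
Multiplying by (1 - 2z)² gives running coefficients 1,-2,-1,-1,3,3,2,5,4,4,0,0,0,0,0 for degrees 0…14.
Finally multiplying by (1 + z²)², the product of all factors after the first has coefficients 1,-2,1,-5,2,-1,7,10,11,17,10,13,4,4,0 for degrees 0…14.
[z¹⁴] = 1·0 + 1·10 + 1·17 = 27.

27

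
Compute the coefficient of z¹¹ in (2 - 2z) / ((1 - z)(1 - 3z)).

354294

Partial fractions give a closed form: a_n = (2)·3^n.
At n = 11: a_11 = 354294.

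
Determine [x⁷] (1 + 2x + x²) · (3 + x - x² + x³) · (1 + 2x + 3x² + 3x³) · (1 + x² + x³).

(1 + 2x + x²) has coefficients 1,2,1 for degrees 0…2.
(3 + x - x² + x³) has coefficients 3,1,-1,1,0,0,0,0 for degrees 0…7.
Multiplying by (1 + 2x + 3x² + 3x³) gives running coefficients 3,7,10,11,2,0,3,0 for degrees 0…7.
Finally multiplying by (1 + x² + x³), the product of all factors after the first has coefficients 3,7,13,21,19,21,16,2 for degrees 0…7.
[x⁷] = 1·2 + 2·16 + 1·21 = 55.

55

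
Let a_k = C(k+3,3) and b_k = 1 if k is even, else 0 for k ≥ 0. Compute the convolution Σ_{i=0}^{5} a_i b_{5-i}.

80

Write out a_i and b_{5-i} for i = 0,…,5 and sum the products.
Σ = 1·0 + 4·1 + 10·0 + 20·1 + 35·0 + 56·1 = 80.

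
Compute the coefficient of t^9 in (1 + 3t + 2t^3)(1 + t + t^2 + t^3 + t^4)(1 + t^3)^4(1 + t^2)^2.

(1 + 3t + 2t^3) has coefficients 1,3,0,2 for degrees 0…3.
(1 + t + t^2 + t^3 + t^4) has coefficients 1,1,1,1,1,0,0,0,0,0 for degrees 0…9.
Multiplying by (1 + t^3)^4 gives running coefficients 1,1,1,5,5,4,10,10,6,10 for degrees 0…9.
Finally multiplying by (1 + t^2)^2, the product of all factors after the first has coefficients 1,1,3,7,8,15,21,23,31,34 for degrees 0…9.
[t^9] = 1·34 + 3·31 + 2·21 = 169.

169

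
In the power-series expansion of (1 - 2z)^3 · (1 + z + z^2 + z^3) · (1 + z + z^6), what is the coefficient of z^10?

(1 - 2z)^3 has coefficients 1,-6,12,-8 for degrees 0…3.
(1 + z + z^2 + z^3) has coefficients 1,1,1,1,0,0,0,0,0,0,0 for degrees 0…10.
Finally multiplying by (1 + z + z^6), the product of all factors after the first has coefficients 1,2,2,2,1,0,1,1,1,1,0 for degrees 0…10.
[z^10] = 1·0 − 6·1 + 12·1 − 8·1 = -2.

-2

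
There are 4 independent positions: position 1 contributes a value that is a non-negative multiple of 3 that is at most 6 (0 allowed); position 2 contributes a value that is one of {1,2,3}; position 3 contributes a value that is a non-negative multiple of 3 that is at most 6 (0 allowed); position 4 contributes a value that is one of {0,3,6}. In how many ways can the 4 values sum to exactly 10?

7

The generating function for the choices is (1 + y³ + y⁶)·(y + y² + y³)·(1 + y³ + y⁶)·(1 + y³ + y⁶); the count is [y¹⁰].
(1 + y³ + y⁶) has coefficients 1,0,0,1,0,0,1 for degrees 0…6.
(y + y² + y³) has coefficients 0,1,1,1,0,0,0,0,0,0,0 for degrees 0…10.
Multiplying by (1 + y³ + y⁶) gives running coefficients 0,1,1,1,1,1,1,1,1,1,0 for degrees 0…10.
Finally multiplying by (1 + y³ + y⁶), the product of all factors after the first has coefficients 0,1,1,1,2,2,2,3,3,3,2 for degrees 0…10.
[y¹⁰] = 1·2 + 1·3 + 1·2 = 7.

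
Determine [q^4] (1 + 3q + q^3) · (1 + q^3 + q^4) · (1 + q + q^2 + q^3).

(1 + 3q + q^3) has coefficients 1,3,0,1 for degrees 0…3.
(1 + q^3 + q^4) has coefficients 1,0,0,1,1 for degrees 0…4.
Finally multiplying by (1 + q + q^2 + q^3), the product of all factors after the first has coefficients 1,1,1,2,2 for degrees 0…4.
[q^4] = 1·2 + 3·2 + 1·1 = 9.

9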